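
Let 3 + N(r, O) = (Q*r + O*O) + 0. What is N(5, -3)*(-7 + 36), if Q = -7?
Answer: -841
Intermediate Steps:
N(r, O) = -3 + O² - 7*r (N(r, O) = -3 + ((-7*r + O*O) + 0) = -3 + ((-7*r + O²) + 0) = -3 + ((O² - 7*r) + 0) = -3 + (O² - 7*r) = -3 + O² - 7*r)
N(5, -3)*(-7 + 36) = (-3 + (-3)² - 7*5)*(-7 + 36) = (-3 + 9 - 35)*29 = -29*29 = -841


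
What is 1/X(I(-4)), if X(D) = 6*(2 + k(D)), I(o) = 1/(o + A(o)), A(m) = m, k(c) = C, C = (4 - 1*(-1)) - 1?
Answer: 1/36 ≈ 0.027778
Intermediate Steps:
C = 4 (C = (4 + 1) - 1 = 5 - 1 = 4)
k(c) = 4
I(o) = 1/(2*o) (I(o) = 1/(o + o) = 1/(2*o))
X(D) = 36 (X(D) = 6*(2 + 4) = 6*6 = 36)
1/X(I(-4)) = 1/36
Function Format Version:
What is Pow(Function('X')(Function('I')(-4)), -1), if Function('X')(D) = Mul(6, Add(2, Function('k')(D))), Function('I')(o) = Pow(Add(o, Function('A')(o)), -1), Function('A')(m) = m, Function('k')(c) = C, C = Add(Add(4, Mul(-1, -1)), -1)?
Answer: Rational(1, 36) ≈ 0.027778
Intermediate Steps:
C = 4 (C = Add(Add(4, 1), -1) = Add(5, -1) = 4)
Function('k')(c) = 4
Function('I')(o) = Mul(Rational(1, 2), Pow(o, -1)) (Function('I')(o) = Pow(Add(o, o), -1) = Pow(Mul(2, o), -1) = Mul(Rational(1, 2), Pow(o, -1)))
Function('X')(D) = 36 (Function('X')(D) = Mul(6, Add(2, 4)) = Mul(6, 6) = 36)
Pow(Function('X')(Function('I')(-4)), -1) = Pow(36, -1) = Rational(1, 36)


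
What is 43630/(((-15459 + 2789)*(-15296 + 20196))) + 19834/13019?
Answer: 2618694049/1719699100 ≈ 1.5228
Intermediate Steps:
43630/(((-15459 + 2789)*(-15296 + 20196))) + 19834/13019 = 43630/((-12670*4900)) + 19834*(1/13019) = 43630/(-62083000) + 422/277 = 43630*(-1/62083000) + 422/277 = -4363/6208300 + 422/277 = 2618694049/1719699100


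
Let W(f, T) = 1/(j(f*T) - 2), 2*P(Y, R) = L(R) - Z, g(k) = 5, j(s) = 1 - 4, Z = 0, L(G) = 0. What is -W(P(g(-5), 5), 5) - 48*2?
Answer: -479/5 ≈ -95.800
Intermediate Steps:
j(s) = -3
P(Y, R) = 0 (P(Y, R) = (0 - 1*0)/2 = (0 + 0)/2 = (1/2)*0 = 0)
W(f, T) = -1/5 (W(f, T) = 1/(-3 - 2) = 1/(-5) = -1/5)
-W(P(g(-5), 5), 5) - 48*2 = -1*(-1/5) - 48*2 = 1/5 - 96 = -479/5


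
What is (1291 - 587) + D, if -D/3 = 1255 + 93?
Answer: -3340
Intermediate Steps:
D = -4044 (D = -3*(1255 + 93) = -3*1348 = -4044)
(1291 - 587) + D = (1291 - 587) - 4044 = 704 - 4044 = -3340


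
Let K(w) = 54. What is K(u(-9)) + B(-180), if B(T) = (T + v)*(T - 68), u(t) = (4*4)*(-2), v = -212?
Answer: 97270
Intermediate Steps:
u(t) = -32 (u(t) = 16*(-2) = -32)
B(T) = (-212 + T)*(-68 + T) (B(T) = (T - 212)*(T - 68) = (-212 + T)*(-68 + T))
K(u(-9)) + B(-180) = 54 + (14416 + (-180)² - 280*(-180)) = 54 + (14416 + 32400 + 50400) = 54 + 97216 = 97270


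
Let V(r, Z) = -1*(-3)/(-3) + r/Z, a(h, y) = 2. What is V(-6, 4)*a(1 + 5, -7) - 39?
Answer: -44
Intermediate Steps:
V(r, Z) = -1 + r/Z (V(r, Z) = 3*(-⅓) + r/Z = -1 + r/Z)
V(-6, 4)*a(1 + 5, -7) - 39 = ((-6 - 1*4)/4)*2 - 39 = ((-6 - 4)/4)*2 - 39 = ((¼)*(-10))*2 - 39 = -5/2*2 - 39 = -5 - 39 = -44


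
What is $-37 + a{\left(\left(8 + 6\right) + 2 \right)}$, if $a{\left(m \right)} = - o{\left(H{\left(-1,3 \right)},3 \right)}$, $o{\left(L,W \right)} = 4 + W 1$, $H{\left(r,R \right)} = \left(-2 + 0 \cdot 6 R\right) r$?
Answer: $-44$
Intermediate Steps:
$H{\left(r,R \right)} = - 2 r$ ($H{\left(r,R \right)} = \left(-2 + 0 R\right) r = \left(-2 + 0\right) r = - 2 r$)
$o{\left(L,W \right)} = 4 + W$
$a{\left(m \right)} = -7$ ($a{\left(m \right)} = - (4 + 3) = \left(-1\right) 7 = -7$)
$-37 + a{\left(\left(8 + 6\right) + 2 \right)} = -37 - 7 = -44$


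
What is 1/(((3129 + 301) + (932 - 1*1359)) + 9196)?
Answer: 1/12199 ≈ 8.1974e-5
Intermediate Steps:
1/(((3129 + 301) + (932 - 1*1359)) + 9196) = 1/((3430 + (932 - 1359)) + 9196) = 1/((3430 - 427) + 9196) = 1/(3003 + 9196) = 1/12199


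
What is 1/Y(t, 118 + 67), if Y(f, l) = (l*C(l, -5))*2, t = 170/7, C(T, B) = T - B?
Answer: 1/70300 ≈ 1.4225e-5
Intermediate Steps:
t = 170/7 (t = 170*(⅐) = 170/7 ≈ 24.286)
Y(f, l) = 2*l*(5 + l) (Y(f, l) = (l*(l - 1*(-5)))*2 = (l*(l + 5))*2 = (l*(5 + l))*2 = 2*l*(5 + l))
1/Y(t, 118 + 67) = 1/(2*(118 + 67)*(5 + (118 + 67))) = 1/(2*185*(5 + 185)) = 1/(2*185*190) = 1/70300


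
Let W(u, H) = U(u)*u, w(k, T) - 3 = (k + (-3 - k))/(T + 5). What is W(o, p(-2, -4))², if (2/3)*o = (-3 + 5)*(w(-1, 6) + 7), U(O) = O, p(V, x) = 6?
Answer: 10617447681/14641 ≈ 7.2519e+5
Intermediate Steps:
w(k, T) = 3 - 3/(5 + T) (w(k, T) = 3 + (k + (-3 - k))/(T + 5) = 3 - 3/(5 + T))
o = 321/11 (o = 3*((-3 + 5)*(3*(4 + 6)/(5 + 6) + 7))/2 = 3*(2*(3*10/11 + 7))/2 = 3*(2*(3*(1/11)*10 + 7))/2 = 3*(2*(30/11 + 7))/2 = 3*(2*(107/11))/2 = (3/2)*(214/11) = 321/11 ≈ 29.182)
W(u, H) = u² (W(u, H) = u*u = u²)
W(o, p(-2, -4))² = ((321/11)²)² = (103041/121)² = 10617447681/14641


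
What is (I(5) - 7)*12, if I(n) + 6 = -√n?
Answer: -156 - 12*√5 ≈ -182.83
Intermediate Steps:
I(n) = -6 - √n
(I(5) - 7)*12 = ((-6 - √5) - 7)*12 = (-13 - √5)*12 = -156 - 12*√5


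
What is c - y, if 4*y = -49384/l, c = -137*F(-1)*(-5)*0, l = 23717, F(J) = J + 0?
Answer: 12346/23717 ≈ 0.52055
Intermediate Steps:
F(J) = J
c = 0 (c = -137*(-1*(-5))*0 = -685*0 = -137*0 = 0)
y = -12346/23717 (y = (-49384/23717)/4 = (-49384*1/23717)/4 = (¼)*(-49384/23717) = -12346/23717 ≈ -0.52055)
c - y = 0 - 1*(-12346/23717) = 0 + 12346/23717 = 12346/23717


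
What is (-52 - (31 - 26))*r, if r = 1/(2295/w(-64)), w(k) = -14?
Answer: 266/765 ≈ 0.34771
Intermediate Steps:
r = -14/2295 (r = 1/(2295/(-14)) = 1/(2295*(-1/14)) = 1/(-2295/14) = -14/2295 ≈ -0.0061002)
(-52 - (31 - 26))*r = (-52 - (31 - 26))*(-14/2295) = (-52 - 1*5)*(-14/2295) = (-52 - 5)*(-14/2295) = -57*(-14/2295) = 266/765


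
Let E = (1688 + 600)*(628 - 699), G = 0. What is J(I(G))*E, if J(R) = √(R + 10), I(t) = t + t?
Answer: -162448*√10 ≈ -5.1371e+5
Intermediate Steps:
I(t) = 2*t
E = -162448 (E = 2288*(-71) = -162448)
J(R) = √(10 + R)
J(I(G))*E = √(10 + 2*0)*(-162448) = √(10 + 0)*(-162448) = √10*(-162448) = -162448*√10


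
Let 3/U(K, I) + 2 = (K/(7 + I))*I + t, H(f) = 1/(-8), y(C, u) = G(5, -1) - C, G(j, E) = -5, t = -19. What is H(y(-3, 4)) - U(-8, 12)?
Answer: -13/1320 ≈ -0.0098485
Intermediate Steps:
y(C, u) = -5 - C
H(f) = -⅛
U(K, I) = 3/(-21 + I*K/(7 + I)) (U(K, I) = 3/(-2 + ((K/(7 + I))*I - 19)) = 3/(-2 + (I*K/(7 + I) - 19)) = 3/(-2 + (-19 + I*K/(7 + I))) = 3/(-21 + I*K/(7 + I)))
H(y(-3, 4)) - U(-8, 12) = -⅛ - 3*(7 + 12)/(-147 - 21*12 + 12*(-8)) = -⅛ - 3*19/(-147 - 252 - 96) = -⅛ - 3*19/(-495) = -⅛ - 3*(-1)*19/495 = -⅛ - 1*(-19/165) = -⅛ + 19/165 = -13/1320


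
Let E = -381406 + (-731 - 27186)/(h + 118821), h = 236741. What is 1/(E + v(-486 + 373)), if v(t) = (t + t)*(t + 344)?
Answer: -355562/154175977861 ≈ -2.3062e-6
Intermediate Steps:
v(t) = 2*t*(344 + t) (v(t) = (2*t)*(344 + t) = 2*t*(344 + t))
E = -135613508089/355562 (E = -381406 + (-731 - 27186)/(236741 + 118821) = -381406 - 27917/355562 = -135613508089/355562 ≈ -3.8141e+5)
1/(E + v(-486 + 373)) = 1/(-135613508089/355562 + 2*(-486 + 373)*(344 + (-486 + 373))) = 1/(-135613508089/355562 + 2*(-113)*(344 - 113)) = 1/(-135613508089/355562 + 2*(-113)*231) = 1/(-135613508089/355562 - 52206) = 1/(-154175977861/355562) = -355562/154175977861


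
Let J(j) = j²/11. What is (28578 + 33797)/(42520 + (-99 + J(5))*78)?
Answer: 686125/384728 ≈ 1.7834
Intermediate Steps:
J(j) = j²/11
(28578 + 33797)/(42520 + (-99 + J(5))*78) = (28578 + 33797)/(42520 + (-99 + (1/11)*5²)*78) = 62375/(42520 + (-99 + (1/11)*25)*78) = 62375/(42520 + (-99 + 25/11)*78) = 62375/(42520 - 1064/11*78) = 62375/(42520 - 82992/11) = 62375/(384728/11) = 62375*(11/384728) = 686125/384728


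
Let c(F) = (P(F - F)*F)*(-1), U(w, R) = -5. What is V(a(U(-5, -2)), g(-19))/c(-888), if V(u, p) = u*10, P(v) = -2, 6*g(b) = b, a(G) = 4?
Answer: -5/222 ≈ -0.022523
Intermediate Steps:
g(b) = b/6
c(F) = 2*F (c(F) = -2*F*(-1) = 2*F)
V(u, p) = 10*u
V(a(U(-5, -2)), g(-19))/c(-888) = (10*4)/((2*(-888))) = 40/(-1776) = 40*(-1/1776) = -5/222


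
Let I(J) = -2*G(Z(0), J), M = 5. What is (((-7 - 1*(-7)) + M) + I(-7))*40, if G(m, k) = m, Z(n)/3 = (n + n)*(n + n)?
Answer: 200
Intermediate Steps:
Z(n) = 12*n² (Z(n) = 3*((n + n)*(n + n)) = 3*((2*n)*(2*n)) = 3*(4*n²) = 12*n²)
I(J) = 0 (I(J) = -24*0² = -24*0 = -2*0 = 0)
(((-7 - 1*(-7)) + M) + I(-7))*40 = (((-7 - 1*(-7)) + 5) + 0)*40 = (((-7 + 7) + 5) + 0)*40 = ((0 + 5) + 0)*40 = (5 + 0)*40 = 5*40 = 200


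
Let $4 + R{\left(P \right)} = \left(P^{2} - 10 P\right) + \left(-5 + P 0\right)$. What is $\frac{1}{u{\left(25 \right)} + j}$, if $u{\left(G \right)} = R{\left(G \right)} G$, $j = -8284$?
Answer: $\frac{1}{866} \approx 0.0011547$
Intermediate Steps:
$R{\left(P \right)} = -9 + P^{2} - 10 P$ ($R{\left(P \right)} = -4 + \left(\left(P^{2} - 10 P\right) + \left(-5 + P 0\right)\right) = -4 + \left(\left(P^{2} - 10 P\right) + \left(-5 + 0\right)\right) = -4 - \left(5 - P^{2} + 10 P\right) = -9 + P^{2} - 10 P$)
$u{\left(G \right)} = G \left(-9 + G^{2} - 10 G\right)$ ($u{\left(G \right)} = \left(-9 + G^{2} - 10 G\right) G = G \left(-9 + G^{2} - 10 G\right)$)
$\frac{1}{u{\left(25 \right)} + j} = \frac{1}{25 \left(-9 + 25^{2} - 250\right) - 8284} = \frac{1}{25 \left(-9 + 625 - 250\right) - 8284} = \frac{1}{25 \cdot 366 - 8284} = \frac{1}{9150 - 8284} = \frac{1}{866}$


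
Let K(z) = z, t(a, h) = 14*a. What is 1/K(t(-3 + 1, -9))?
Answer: -1/28 ≈ -0.035714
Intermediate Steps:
1/K(t(-3 + 1, -9)) = 1/(14*(-3 + 1)) = 1/(14*(-2)) = 1/(-28) = -1/28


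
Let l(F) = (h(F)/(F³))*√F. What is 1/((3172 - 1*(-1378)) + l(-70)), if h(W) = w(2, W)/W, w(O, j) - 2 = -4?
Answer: 9367801625000000/42623497393750000001 + 171500*I*√70/42623497393750000001 ≈ 0.00021978 + 3.3664e-14*I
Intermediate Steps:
w(O, j) = -2 (w(O, j) = 2 - 4 = -2)
h(W) = -2/W
l(F) = -2/F^(7/2) (l(F) = ((-2/F)/(F³))*√F = ((-2/F)/F³)*√F = (-2/F⁴)*√F = -2/F^(7/2))
1/((3172 - 1*(-1378)) + l(-70)) = 1/((3172 - 1*(-1378)) - I*√70/12005000) = 1/((3172 + 1378) - I*√70/12005000) = 1/(4550 - I*√70/12005000)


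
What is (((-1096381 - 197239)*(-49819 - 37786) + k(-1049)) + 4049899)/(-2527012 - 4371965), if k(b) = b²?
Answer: -12592525600/766553 ≈ -16427.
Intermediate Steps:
(((-1096381 - 197239)*(-49819 - 37786) + k(-1049)) + 4049899)/(-2527012 - 4371965) = (((-1096381 - 197239)*(-49819 - 37786) + (-1049)²) + 4049899)/(-2527012 - 4371965) = ((-1293620*(-87605) + 1100401) + 4049899)/(-6898977) = ((113327580100 + 1100401) + 4049899)*(-1/6898977) = (113328680501 + 4049899)*(-1/6898977) = 113332730400*(-1/6898977) = -12592525600/766553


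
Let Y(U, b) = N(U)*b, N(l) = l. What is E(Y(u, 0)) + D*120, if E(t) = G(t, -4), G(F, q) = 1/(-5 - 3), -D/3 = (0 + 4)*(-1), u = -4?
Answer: 11519/8 ≈ 1439.9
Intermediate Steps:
D = 12 (D = -3*(0 + 4)*(-1) = -12*(-1) = -3*(-4) = 12)
Y(U, b) = U*b
G(F, q) = -⅛ (G(F, q) = 1/(-8) = -⅛)
E(t) = -⅛
E(Y(u, 0)) + D*120 = -⅛ + 12*120 = -⅛ + 1440 = 11519/8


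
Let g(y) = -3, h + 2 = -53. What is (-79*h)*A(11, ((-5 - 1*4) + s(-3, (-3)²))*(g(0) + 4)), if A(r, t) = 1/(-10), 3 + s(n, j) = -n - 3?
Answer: -869/2 ≈ -434.50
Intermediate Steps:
h = -55 (h = -2 - 53 = -55)
s(n, j) = -6 - n (s(n, j) = -3 + (-n - 3) = -3 + (-3 - n) = -6 - n)
A(r, t) = -⅒
(-79*h)*A(11, ((-5 - 1*4) + s(-3, (-3)²))*(g(0) + 4)) = -79*(-55)*(-⅒) = 4345*(-⅒) = -869/2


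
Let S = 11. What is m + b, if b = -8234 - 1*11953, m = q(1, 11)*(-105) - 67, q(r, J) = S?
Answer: -21409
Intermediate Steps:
q(r, J) = 11
m = -1222 (m = 11*(-105) - 67 = -1155 - 67 = -1222)
b = -20187 (b = -8234 - 11953 = -20187)
m + b = -1222 - 20187 = -21409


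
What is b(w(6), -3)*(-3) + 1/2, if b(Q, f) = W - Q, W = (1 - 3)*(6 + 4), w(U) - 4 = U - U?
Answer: 145/2 ≈ 72.500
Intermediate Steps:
w(U) = 4 (w(U) = 4 + (U - U) = 4 + 0 = 4)
W = -20 (W = -2*10 = -20)
b(Q, f) = -20 - Q
b(w(6), -3)*(-3) + 1/2 = (-20 - 1*4)*(-3) + 1/2 = (-20 - 4)*(-3) + ½ = -24*(-3) + ½ = 72 + ½ = 145/2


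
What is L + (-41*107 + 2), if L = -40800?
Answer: -45185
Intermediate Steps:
L + (-41*107 + 2) = -40800 + (-41*107 + 2) = -40800 + (-4387 + 2) = -40800 - 4385 = -45185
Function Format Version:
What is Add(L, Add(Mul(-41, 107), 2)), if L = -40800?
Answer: -45185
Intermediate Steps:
Add(L, Add(Mul(-41, 107), 2)) = Add(-40800, Add(Mul(-41, 107), 2)) = Add(-40800, Add(-4387, 2)) = Add(-40800, -4385) = -45185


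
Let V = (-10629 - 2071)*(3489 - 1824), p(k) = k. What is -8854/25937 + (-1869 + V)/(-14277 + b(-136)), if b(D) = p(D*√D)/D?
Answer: 7829119909156871/5286813019505 + 42294738*I*√34/203832865 ≈ 1480.9 + 1.2099*I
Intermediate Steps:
b(D) = √D (b(D) = (D*√D)/D = D^(3/2)/D = √D)
V = -21145500 (V = -12700*1665 = -21145500)
-8854/25937 + (-1869 + V)/(-14277 + b(-136)) = -8854/25937 + (-1869 - 21145500)/(-14277 + √(-136)) = -8854*1/25937 - 21147369/(-14277 + 2*I*√34) = -8854/25937 - 21147369/(-14277 + 2*I*√34)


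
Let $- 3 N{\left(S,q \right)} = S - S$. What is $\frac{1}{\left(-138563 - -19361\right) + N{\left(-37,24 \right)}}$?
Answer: $- \frac{1}{119202} \approx -8.3891 \cdot 10^{-6}$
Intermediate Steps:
$N{\left(S,q \right)} = 0$ ($N{\left(S,q \right)} = - \frac{S - S}{3} = \left(- \frac{1}{3}\right) 0 = 0$)
$\frac{1}{\left(-138563 - -19361\right) + N{\left(-37,24 \right)}} = \frac{1}{\left(-138563 - -19361\right) + 0} = \frac{1}{\left(-138563 + 19361\right) + 0} = \frac{1}{-119202 + 0} = \frac{1}{-119202} = - \frac{1}{119202}$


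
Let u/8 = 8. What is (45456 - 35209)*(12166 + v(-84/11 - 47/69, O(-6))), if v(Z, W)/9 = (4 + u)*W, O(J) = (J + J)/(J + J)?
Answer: 130936166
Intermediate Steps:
u = 64 (u = 8*8 = 64)
O(J) = 1 (O(J) = (2*J)/((2*J)) = (2*J)*(1/(2*J)) = 1)
v(Z, W) = 612*W (v(Z, W) = 9*((4 + 64)*W) = 9*(68*W) = 612*W)
(45456 - 35209)*(12166 + v(-84/11 - 47/69, O(-6))) = (45456 - 35209)*(12166 + 612*1) = 10247*(12166 + 612) = 10247*12778 = 130936166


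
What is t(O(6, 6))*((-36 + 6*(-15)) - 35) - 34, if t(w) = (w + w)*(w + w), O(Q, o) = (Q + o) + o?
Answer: -208690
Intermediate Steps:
O(Q, o) = Q + 2*o
t(w) = 4*w² (t(w) = (2*w)*(2*w) = 4*w²)
t(O(6, 6))*((-36 + 6*(-15)) - 35) - 34 = (4*(6 + 2*6)²)*((-36 + 6*(-15)) - 35) - 34 = (4*(6 + 12)²)*((-36 - 90) - 35) - 34 = (4*18²)*(-126 - 35) - 34 = (4*324)*(-161) - 34 = 1296*(-161) - 34 = -208656 - 34 = -208690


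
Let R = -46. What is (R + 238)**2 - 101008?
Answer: -64144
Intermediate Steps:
(R + 238)**2 - 101008 = (-46 + 238)**2 - 101008 = 192**2 - 101008 = 36864 - 101008 = -64144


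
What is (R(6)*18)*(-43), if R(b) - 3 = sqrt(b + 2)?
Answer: -2322 - 1548*sqrt(2) ≈ -4511.2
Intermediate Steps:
R(b) = 3 + sqrt(2 + b) (R(b) = 3 + sqrt(b + 2) = 3 + sqrt(2 + b))
(R(6)*18)*(-43) = ((3 + sqrt(2 + 6))*18)*(-43) = ((3 + sqrt(8))*18)*(-43) = ((3 + 2*sqrt(2))*18)*(-43) = (54 + 36*sqrt(2))*(-43) = -2322 - 1548*sqrt(2)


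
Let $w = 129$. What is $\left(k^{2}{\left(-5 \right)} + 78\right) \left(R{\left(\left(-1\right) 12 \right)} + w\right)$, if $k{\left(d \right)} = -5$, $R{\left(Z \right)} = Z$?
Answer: $12051$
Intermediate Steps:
$\left(k^{2}{\left(-5 \right)} + 78\right) \left(R{\left(\left(-1\right) 12 \right)} + w\right) = \left(\left(-5\right)^{2} + 78\right) \left(\left(-1\right) 12 + 129\right) = \left(25 + 78\right) \left(-12 + 129\right) = 103 \cdot 117 = 12051$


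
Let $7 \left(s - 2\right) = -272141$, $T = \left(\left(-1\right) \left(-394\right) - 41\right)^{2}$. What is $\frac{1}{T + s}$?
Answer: $\frac{7}{600136} \approx 1.1664 \cdot 10^{-5}$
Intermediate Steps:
$T = 124609$ ($T = \left(394 - 41\right)^{2} = 353^{2} = 124609$)
$s = - \frac{272127}{7}$ ($s = 2 + \frac{1}{7} \left(-272141\right) = 2 - \frac{272141}{7} = - \frac{272127}{7} \approx -38875.0$)
$\frac{1}{T + s} = \frac{1}{124609 - \frac{272127}{7}} = \frac{1}{\frac{600136}{7}} = \frac{7}{600136}$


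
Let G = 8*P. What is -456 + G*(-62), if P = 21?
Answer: -10872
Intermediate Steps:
G = 168 (G = 8*21 = 168)
-456 + G*(-62) = -456 + 168*(-62) = -456 - 10416 = -10872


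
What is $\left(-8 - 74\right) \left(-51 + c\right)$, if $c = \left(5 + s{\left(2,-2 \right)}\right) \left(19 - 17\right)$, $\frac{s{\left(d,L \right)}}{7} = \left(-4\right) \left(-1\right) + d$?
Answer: $-3526$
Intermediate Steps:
$s{\left(d,L \right)} = 28 + 7 d$ ($s{\left(d,L \right)} = 7 \left(\left(-4\right) \left(-1\right) + d\right) = 7 \left(4 + d\right) = 28 + 7 d$)
$c = 94$ ($c = \left(5 + \left(28 + 7 \cdot 2\right)\right) \left(19 - 17\right) = \left(5 + \left(28 + 14\right)\right) 2 = \left(5 + 42\right) 2 = 47 \cdot 2 = 94$)
$\left(-8 - 74\right) \left(-51 + c\right) = \left(-8 - 74\right) \left(-51 + 94\right) = \left(-82\right) 43 = -3526$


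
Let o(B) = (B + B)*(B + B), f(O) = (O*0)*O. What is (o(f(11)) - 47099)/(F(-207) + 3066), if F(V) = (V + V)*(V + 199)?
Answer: -47099/6378 ≈ -7.3846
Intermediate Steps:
f(O) = 0 (f(O) = 0*O = 0)
F(V) = 2*V*(199 + V) (F(V) = (2*V)*(199 + V) = 2*V*(199 + V))
o(B) = 4*B² (o(B) = (2*B)*(2*B) = 4*B²)
(o(f(11)) - 47099)/(F(-207) + 3066) = (4*0² - 47099)/(2*(-207)*(199 - 207) + 3066) = (4*0 - 47099)/(2*(-207)*(-8) + 3066) = (0 - 47099)/(3312 + 3066) = -47099/6378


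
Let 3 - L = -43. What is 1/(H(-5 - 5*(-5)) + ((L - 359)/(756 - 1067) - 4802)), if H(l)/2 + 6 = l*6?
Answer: -311/1422201 ≈ -0.00021868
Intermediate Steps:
L = 46 (L = 3 - 1*(-43) = 3 + 43 = 46)
H(l) = -12 + 12*l (H(l) = -12 + 2*(l*6) = -12 + 2*(6*l) = -12 + 12*l)
1/(H(-5 - 5*(-5)) + ((L - 359)/(756 - 1067) - 4802)) = 1/((-12 + 12*(-5 - 5*(-5))) + ((46 - 359)/(756 - 1067) - 4802)) = 1/((-12 + 12*(-5 + 25)) + (-313/(-311) - 4802)) = 1/((-12 + 12*20) + (-313*(-1/311) - 4802)) = 1/((-12 + 240) + (313/311 - 4802)) = 1/(228 - 1493109/311) = 1/(-1422201/311) = -311/1422201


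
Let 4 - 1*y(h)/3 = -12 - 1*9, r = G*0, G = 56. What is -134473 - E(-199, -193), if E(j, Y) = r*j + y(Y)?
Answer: -134548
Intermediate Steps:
r = 0 (r = 56*0 = 0)
y(h) = 75 (y(h) = 12 - 3*(-12 - 1*9) = 12 - 3*(-12 - 9) = 12 - 3*(-21) = 12 + 63 = 75)
E(j, Y) = 75 (E(j, Y) = 0*j + 75 = 0 + 75 = 75)
-134473 - E(-199, -193) = -134473 - 1*75 = -134473 - 75 = -134548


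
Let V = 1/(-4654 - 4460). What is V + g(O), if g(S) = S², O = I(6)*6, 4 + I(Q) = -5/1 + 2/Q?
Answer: 24644255/9114 ≈ 2704.0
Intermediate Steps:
I(Q) = -9 + 2/Q (I(Q) = -4 + (-5/1 + 2/Q) = -4 + (-5*1 + 2/Q) = -4 + (-5 + 2/Q) = -9 + 2/Q)
V = -1/9114 (V = 1/(-9114) = -1/9114 ≈ -0.00010972)
O = -52 (O = (-9 + 2/6)*6 = (-9 + 2*(⅙))*6 = (-9 + ⅓)*6 = -26/3*6 = -52)
V + g(O) = -1/9114 + (-52)² = -1/9114 + 2704 = 24644255/9114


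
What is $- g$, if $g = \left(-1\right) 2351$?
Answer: $2351$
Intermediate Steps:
$g = -2351$
$- g = \left(-1\right) \left(-2351\right) = 2351$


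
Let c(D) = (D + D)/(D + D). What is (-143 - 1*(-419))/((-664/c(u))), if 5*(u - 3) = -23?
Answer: -69/166 ≈ -0.41566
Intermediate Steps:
u = -8/5 (u = 3 + (⅕)*(-23) = 3 - 23/5 = -8/5 ≈ -1.6000)
c(D) = 1 (c(D) = (2*D)/((2*D)) = (2*D)*(1/(2*D)) = 1)
(-143 - 1*(-419))/((-664/c(u))) = (-143 - 1*(-419))/((-664/1)) = (-143 + 419)/((-664*1)) = 276/(-664) = 276*(-1/664) = -69/166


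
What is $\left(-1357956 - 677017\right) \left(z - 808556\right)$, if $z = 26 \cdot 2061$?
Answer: $1536343565810$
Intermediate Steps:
$z = 53586$
$\left(-1357956 - 677017\right) \left(z - 808556\right) = \left(-1357956 - 677017\right) \left(53586 - 808556\right) = \left(-2034973\right) \left(-754970\right) = 1536343565810$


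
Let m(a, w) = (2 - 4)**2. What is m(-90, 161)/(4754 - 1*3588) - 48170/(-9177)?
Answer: 28101464/5350191 ≈ 5.2524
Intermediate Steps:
m(a, w) = 4 (m(a, w) = (-2)**2 = 4)
m(-90, 161)/(4754 - 1*3588) - 48170/(-9177) = 4/(4754 - 1*3588) - 48170/(-9177) = 4/(4754 - 3588) - 48170*(-1/9177) = 4/1166 + 48170/9177 = 4*(1/1166) + 48170/9177 = 2/583 + 48170/9177 = 28101464/5350191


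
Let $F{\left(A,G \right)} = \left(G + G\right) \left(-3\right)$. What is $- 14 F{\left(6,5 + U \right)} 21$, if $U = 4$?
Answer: $15876$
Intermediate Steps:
$F{\left(A,G \right)} = - 6 G$ ($F{\left(A,G \right)} = 2 G \left(-3\right) = - 6 G$)
$- 14 F{\left(6,5 + U \right)} 21 = - 14 \left(- 6 \left(5 + 4\right)\right) 21 = - 14 \left(\left(-6\right) 9\right) 21 = \left(-14\right) \left(-54\right) 21 = 756 \cdot 21 = 15876$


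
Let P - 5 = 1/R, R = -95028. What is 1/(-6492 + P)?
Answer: -95028/616446637 ≈ -0.00015415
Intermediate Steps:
P = 475139/95028 (P = 5 + 1/(-95028) = 5 - 1/95028 = 475139/95028 ≈ 5.0000)
1/(-6492 + P) = 1/(-6492 + 475139/95028) = 1/(-616446637/95028) = -95028/616446637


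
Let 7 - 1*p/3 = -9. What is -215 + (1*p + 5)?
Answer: -162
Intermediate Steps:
p = 48 (p = 21 - 3*(-9) = 21 + 27 = 48)
-215 + (1*p + 5) = -215 + (1*48 + 5) = -215 + (48 + 5) = -215 + 53 = -162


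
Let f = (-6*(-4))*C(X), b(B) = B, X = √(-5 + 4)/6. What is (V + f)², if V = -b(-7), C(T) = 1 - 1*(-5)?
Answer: 22801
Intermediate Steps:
X = I/6 (X = √(-1)*(⅙) = I*(⅙) = I/6 ≈ 0.16667*I)
C(T) = 6 (C(T) = 1 + 5 = 6)
V = 7 (V = -1*(-7) = 7)
f = 144 (f = -6*(-4)*6 = 24*6 = 144)
(V + f)² = (7 + 144)² = 151² = 22801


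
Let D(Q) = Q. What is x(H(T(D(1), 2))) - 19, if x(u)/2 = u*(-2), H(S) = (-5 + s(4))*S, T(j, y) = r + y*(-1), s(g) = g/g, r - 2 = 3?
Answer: 29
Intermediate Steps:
r = 5 (r = 2 + 3 = 5)
s(g) = 1
T(j, y) = 5 - y (T(j, y) = 5 + y*(-1) = 5 - y)
H(S) = -4*S (H(S) = (-5 + 1)*S = -4*S)
x(u) = -4*u (x(u) = 2*(u*(-2)) = 2*(-2*u) = -4*u)
x(H(T(D(1), 2))) - 19 = -(-16)*(5 - 1*2) - 19 = -(-16)*(5 - 2) - 19 = -(-16)*3 - 19 = -4*(-12) - 19 = 48 - 19 = 29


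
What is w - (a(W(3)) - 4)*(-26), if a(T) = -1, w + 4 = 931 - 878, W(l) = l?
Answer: -81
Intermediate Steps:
w = 49 (w = -4 + (931 - 878) = -4 + 53 = 49)
w - (a(W(3)) - 4)*(-26) = 49 - (-1 - 4)*(-26) = 49 - (-5)*(-26) = 49 - 1*130 = 49 - 130 = -81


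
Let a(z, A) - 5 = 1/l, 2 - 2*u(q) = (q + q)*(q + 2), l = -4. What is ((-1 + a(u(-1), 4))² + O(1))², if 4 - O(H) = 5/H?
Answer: 43681/256 ≈ 170.63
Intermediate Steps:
O(H) = 4 - 5/H
u(q) = 1 - q*(2 + q) (u(q) = 1 - (q + q)*(q + 2)/2 = 1 - 2*q*(2 + q)/2 = 1 - q*(2 + q))
a(z, A) = 19/4 (a(z, A) = 5 + 1/(-4) = 5 - ¼ = 19/4)
((-1 + a(u(-1), 4))² + O(1))² = ((-1 + 19/4)² + (4 - 5/1))² = ((15/4)² + (4 - 5*1))² = (225/16 + (4 - 5))² = (225/16 - 1)² = (209/16)² = 43681/256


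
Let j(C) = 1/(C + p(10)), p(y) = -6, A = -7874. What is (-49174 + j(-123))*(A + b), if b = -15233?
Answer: 146578029829/129 ≈ 1.1363e+9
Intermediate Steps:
j(C) = 1/(-6 + C) (j(C) = 1/(C - 6) = 1/(-6 + C))
(-49174 + j(-123))*(A + b) = (-49174 + 1/(-6 - 123))*(-7874 - 15233) = (-49174 + 1/(-129))*(-23107) = (-49174 - 1/129)*(-23107) = -6343447/129*(-23107) = 146578029829/129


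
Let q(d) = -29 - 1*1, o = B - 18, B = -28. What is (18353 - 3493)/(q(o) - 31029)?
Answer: -14860/31059 ≈ -0.47844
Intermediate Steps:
o = -46 (o = -28 - 18 = -46)
q(d) = -30 (q(d) = -29 - 1 = -30)
(18353 - 3493)/(q(o) - 31029) = (18353 - 3493)/(-30 - 31029) = 14860/(-31059) = 14860*(-1/31059) = -14860/31059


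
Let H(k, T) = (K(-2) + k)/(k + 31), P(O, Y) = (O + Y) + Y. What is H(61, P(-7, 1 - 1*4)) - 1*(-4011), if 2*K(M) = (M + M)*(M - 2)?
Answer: 16047/4 ≈ 4011.8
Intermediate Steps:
K(M) = M*(-2 + M) (K(M) = ((M + M)*(M - 2))/2 = ((2*M)*(-2 + M))/2 = (2*M*(-2 + M))/2 = M*(-2 + M))
P(O, Y) = O + 2*Y
H(k, T) = (8 + k)/(31 + k) (H(k, T) = (-2*(-2 - 2) + k)/(k + 31) = (-2*(-4) + k)/(31 + k) = (8 + k)/(31 + k))
H(61, P(-7, 1 - 1*4)) - 1*(-4011) = (8 + 61)/(31 + 61) - 1*(-4011) = 69/92 + 4011 = (1/92)*69 + 4011 = 3/4 + 4011 = 16047/4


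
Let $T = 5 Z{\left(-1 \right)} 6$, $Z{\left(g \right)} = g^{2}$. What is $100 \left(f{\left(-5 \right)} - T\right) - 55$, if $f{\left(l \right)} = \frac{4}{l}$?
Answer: $-3135$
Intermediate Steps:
$T = 30$ ($T = 5 \left(-1\right)^{2} \cdot 6 = 5 \cdot 1 \cdot 6 = 5 \cdot 6 = 30$)
$100 \left(f{\left(-5 \right)} - T\right) - 55 = 100 \left(\frac{4}{-5} - 30\right) - 55 = 100 \left(4 \left(- \frac{1}{5}\right) - 30\right) - 55 = 100 \left(- \frac{4}{5} - 30\right) - 55 = 100 \left(- \frac{154}{5}\right) - 55 = -3080 - 55 = -3135$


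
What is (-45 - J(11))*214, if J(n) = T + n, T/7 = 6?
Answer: -20972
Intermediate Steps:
T = 42 (T = 7*6 = 42)
J(n) = 42 + n
(-45 - J(11))*214 = (-45 - (42 + 11))*214 = (-45 - 1*53)*214 = (-45 - 53)*214 = -98*214 = -20972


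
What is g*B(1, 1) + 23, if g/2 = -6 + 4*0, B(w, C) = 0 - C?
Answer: 35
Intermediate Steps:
B(w, C) = -C
g = -12 (g = 2*(-6 + 4*0) = 2*(-6 + 0) = 2*(-6) = -12)
g*B(1, 1) + 23 = -(-12) + 23 = -12*(-1) + 23 = 12 + 23 = 35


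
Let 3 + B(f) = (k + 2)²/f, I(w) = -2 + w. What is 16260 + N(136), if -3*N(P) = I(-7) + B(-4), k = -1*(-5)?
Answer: 195217/12 ≈ 16268.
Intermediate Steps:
k = 5
B(f) = -3 + 49/f (B(f) = -3 + (5 + 2)²/f = -3 + 7²/f = -3 + 49/f)
N(P) = 97/12 (N(P) = -((-2 - 7) + (-3 + 49/(-4)))/3 = -(-9 + (-3 + 49*(-¼)))/3 = -(-9 + (-3 - 49/4))/3 = -(-9 - 61/4)/3 = -⅓*(-97/4) = 97/12)
16260 + N(136) = 16260 + 97/12 = 195217/12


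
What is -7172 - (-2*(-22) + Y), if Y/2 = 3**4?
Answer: -7378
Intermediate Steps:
Y = 162 (Y = 2*3**4 = 2*81 = 162)
-7172 - (-2*(-22) + Y) = -7172 - (-2*(-22) + 162) = -7172 - (44 + 162) = -7172 - 1*206 = -7172 - 206 = -7378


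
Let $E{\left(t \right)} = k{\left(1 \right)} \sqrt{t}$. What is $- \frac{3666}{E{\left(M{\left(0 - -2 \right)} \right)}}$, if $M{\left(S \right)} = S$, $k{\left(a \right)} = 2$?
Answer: $- \frac{1833 \sqrt{2}}{2} \approx -1296.1$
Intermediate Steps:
$E{\left(t \right)} = 2 \sqrt{t}$
$- \frac{3666}{E{\left(M{\left(0 - -2 \right)} \right)}} = - \frac{3666}{2 \sqrt{0 - -2}} = - \frac{3666}{2 \sqrt{0 + 2}} = - \frac{3666}{2 \sqrt{2}} = - 3666 \frac{\sqrt{2}}{4} = - \frac{1833 \sqrt{2}}{2}$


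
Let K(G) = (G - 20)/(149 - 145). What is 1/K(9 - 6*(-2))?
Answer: 4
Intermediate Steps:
K(G) = -5 + G/4 (K(G) = (-20 + G)/4 = (-20 + G)*(1/4) = -5 + G/4)
1/K(9 - 6*(-2)) = 1/(-5 + (9 - 6*(-2))/4) = 1/(-5 + (9 + 12)/4) = 1/(-5 + (1/4)*21) = 1/(-5 + 21/4) = 1/(1/4) = 4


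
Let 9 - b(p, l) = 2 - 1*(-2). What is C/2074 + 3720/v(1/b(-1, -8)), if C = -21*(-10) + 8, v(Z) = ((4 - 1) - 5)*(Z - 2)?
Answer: 3215027/3111 ≈ 1033.4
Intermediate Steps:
b(p, l) = 5 (b(p, l) = 9 - (2 - 1*(-2)) = 9 - (2 + 2) = 9 - 1*4 = 9 - 4 = 5)
v(Z) = 4 - 2*Z (v(Z) = (3 - 5)*(-2 + Z) = -2*(-2 + Z) = 4 - 2*Z)
C = 218 (C = 210 + 8 = 218)
C/2074 + 3720/v(1/b(-1, -8)) = 218/2074 + 3720/(4 - 2/5) = 218*(1/2074) + 3720/(4 - 2*⅕) = 109/1037 + 3720/(4 - ⅖) = 109/1037 + 3720/(18/5) = 109/1037 + 3720*(5/18) = 109/1037 + 3100/3 = 3215027/3111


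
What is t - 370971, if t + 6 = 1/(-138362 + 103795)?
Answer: -12823561960/34567 ≈ -3.7098e+5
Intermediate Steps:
t = -207403/34567 (t = -6 + 1/(-138362 + 103795) = -6 + 1/(-34567) = -6 - 1/34567 = -207403/34567 ≈ -6.0000)
t - 370971 = -207403/34567 - 370971 = -12823561960/34567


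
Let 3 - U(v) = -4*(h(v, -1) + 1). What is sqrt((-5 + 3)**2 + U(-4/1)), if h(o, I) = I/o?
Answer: 2*sqrt(3) ≈ 3.4641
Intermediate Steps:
U(v) = 7 - 4/v (U(v) = 3 - (-4)*(-1/v + 1) = 3 - (-4)*(1 - 1/v) = 3 - (-4 + 4/v) = 3 + (4 - 4/v) = 7 - 4/v)
sqrt((-5 + 3)**2 + U(-4/1)) = sqrt((-5 + 3)**2 + (7 - 4/((-4/1)))) = sqrt((-2)**2 + (7 - 4/((-4*1)))) = sqrt(4 + (7 - 4/(-4))) = sqrt(4 + (7 - 4*(-1/4))) = sqrt(4 + (7 + 1)) = sqrt(4 + 8) = sqrt(12) = 2*sqrt(3)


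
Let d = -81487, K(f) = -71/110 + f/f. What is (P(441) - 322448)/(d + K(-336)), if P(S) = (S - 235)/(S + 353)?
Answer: 14081292830/3558521807 ≈ 3.9571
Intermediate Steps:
P(S) = (-235 + S)/(353 + S)
K(f) = 39/110 (K(f) = -71*1/110 + 1 = -71/110 + 1 = 39/110)
(P(441) - 322448)/(d + K(-336)) = ((-235 + 441)/(353 + 441) - 322448)/(-81487 + 39/110) = (206/794 - 322448)/(-8963531/110) = ((1/794)*206 - 322448)*(-110/8963531) = (103/397 - 322448)*(-110/8963531) = -128011753/397*(-110/8963531) = 14081292830/3558521807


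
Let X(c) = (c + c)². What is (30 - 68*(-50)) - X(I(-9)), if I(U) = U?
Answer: 3106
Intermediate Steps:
X(c) = 4*c² (X(c) = (2*c)² = 4*c²)
(30 - 68*(-50)) - X(I(-9)) = (30 - 68*(-50)) - 4*(-9)² = (30 + 3400) - 4*81 = 3430 - 1*324 = 3430 - 324 = 3106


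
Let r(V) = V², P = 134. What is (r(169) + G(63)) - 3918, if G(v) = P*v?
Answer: 33085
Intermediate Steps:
G(v) = 134*v
(r(169) + G(63)) - 3918 = (169² + 134*63) - 3918 = (28561 + 8442) - 3918 = 37003 - 3918 = 33085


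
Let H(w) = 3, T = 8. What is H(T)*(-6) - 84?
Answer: -102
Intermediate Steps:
H(T)*(-6) - 84 = 3*(-6) - 84 = -18 - 84 = -102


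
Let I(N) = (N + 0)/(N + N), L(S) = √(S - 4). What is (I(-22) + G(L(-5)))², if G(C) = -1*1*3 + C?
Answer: (5 - 6*I)²/4 ≈ -2.75 - 15.0*I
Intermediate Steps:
L(S) = √(-4 + S)
G(C) = -3 + C (G(C) = -1*3 + C = -3 + C)
I(N) = ½ (I(N) = N/((2*N)) = N*(1/(2*N)) = ½)
(I(-22) + G(L(-5)))² = (½ + (-3 + √(-4 - 5)))² = (½ + (-3 + √(-9)))² = (½ + (-3 + 3*I))² = (-5/2 + 3*I)²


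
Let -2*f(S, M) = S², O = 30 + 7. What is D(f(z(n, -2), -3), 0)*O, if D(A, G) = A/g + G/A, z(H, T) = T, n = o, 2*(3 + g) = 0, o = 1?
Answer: 74/3 ≈ 24.667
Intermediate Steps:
g = -3 (g = -3 + (½)*0 = -3 + 0 = -3)
O = 37
n = 1
f(S, M) = -S²/2
D(A, G) = -A/3 + G/A (D(A, G) = A/(-3) + G/A = A*(-⅓) + G/A = -A/3 + G/A)
D(f(z(n, -2), -3), 0)*O = (-(-1)*(-2)²/6 + 0/((-½*(-2)²)))*37 = (-(-1)*4/6 + 0/((-½*4)))*37 = (-⅓*(-2) + 0/(-2))*37 = (⅔ + 0*(-½))*37 = (⅔ + 0)*37 = (⅔)*37 = 74/3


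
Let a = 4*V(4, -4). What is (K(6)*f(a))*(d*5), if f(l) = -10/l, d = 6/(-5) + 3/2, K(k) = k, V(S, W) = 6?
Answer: -15/4 ≈ -3.7500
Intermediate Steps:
a = 24 (a = 4*6 = 24)
d = 3/10 (d = 6*(-1/5) + 3*(1/2) = -6/5 + 3/2 = 3/10 ≈ 0.30000)
f(l) = -10/l
(K(6)*f(a))*(d*5) = (6*(-10/24))*((3/10)*5) = (6*(-10*1/24))*(3/2) = (6*(-5/12))*(3/2) = -5/2*3/2 = -15/4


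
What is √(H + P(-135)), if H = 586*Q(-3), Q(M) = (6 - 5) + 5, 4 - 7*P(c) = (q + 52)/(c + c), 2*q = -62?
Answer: √155081290/210 ≈ 59.301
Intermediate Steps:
q = -31 (q = (½)*(-62) = -31)
P(c) = 4/7 - 3/(2*c) (P(c) = 4/7 - (-31 + 52)/(7*(c + c)) = 4/7 - 3/(2*c))
Q(M) = 6 (Q(M) = 1 + 5 = 6)
H = 3516 (H = 586*6 = 3516)
√(H + P(-135)) = √(3516 + (1/14)*(-21 + 8*(-135))/(-135)) = √(3516 + (1/14)*(-1/135)*(-21 - 1080)) = √(3516 + (1/14)*(-1/135)*(-1101)) = √(3516 + 367/630) = √(2215447/630) = √155081290/210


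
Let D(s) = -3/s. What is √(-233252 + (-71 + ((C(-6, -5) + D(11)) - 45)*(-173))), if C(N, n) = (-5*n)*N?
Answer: I*√24144439/11 ≈ 446.7*I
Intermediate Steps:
C(N, n) = -5*N*n
√(-233252 + (-71 + ((C(-6, -5) + D(11)) - 45)*(-173))) = √(-233252 + (-71 + ((-5*(-6)*(-5) - 3/11) - 45)*(-173))) = √(-233252 + (-71 + ((-150 - 3*1/11) - 45)*(-173))) = √(-233252 + (-71 + ((-150 - 3/11) - 45)*(-173))) = √(-233252 + (-71 + (-1653/11 - 45)*(-173))) = √(-233252 + (-71 - 2148/11*(-173))) = √(-233252 + (-71 + 371604/11)) = √(-233252 + 370823/11) = √(-2194949/11) = I*√24144439/11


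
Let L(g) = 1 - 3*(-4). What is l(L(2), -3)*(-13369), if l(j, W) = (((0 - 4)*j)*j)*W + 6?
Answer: -27192546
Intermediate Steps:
L(g) = 13 (L(g) = 1 + 12 = 13)
l(j, W) = 6 - 4*W*j² (l(j, W) = ((-4*j)*j)*W + 6 = (-4*j²)*W + 6 = -4*W*j² + 6 = 6 - 4*W*j²)
l(L(2), -3)*(-13369) = (6 - 4*(-3)*13²)*(-13369) = (6 - 4*(-3)*169)*(-13369) = (6 + 2028)*(-13369) = 2034*(-13369) = -27192546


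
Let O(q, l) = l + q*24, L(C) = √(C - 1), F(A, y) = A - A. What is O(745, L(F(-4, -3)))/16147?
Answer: 17880/16147 + I/16147 ≈ 1.1073 + 6.1931e-5*I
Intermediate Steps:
F(A, y) = 0
L(C) = √(-1 + C)
O(q, l) = l + 24*q
O(745, L(F(-4, -3)))/16147 = (√(-1 + 0) + 24*745)/16147 = (√(-1) + 17880)*(1/16147) = (I + 17880)*(1/16147) = (17880 + I)*(1/16147) = 17880/16147 + I/16147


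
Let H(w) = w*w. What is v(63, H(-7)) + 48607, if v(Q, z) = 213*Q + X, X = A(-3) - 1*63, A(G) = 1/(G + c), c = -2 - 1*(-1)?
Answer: 247851/4 ≈ 61963.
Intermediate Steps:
H(w) = w**2
c = -1 (c = -2 + 1 = -1)
A(G) = 1/(-1 + G) (A(G) = 1/(G - 1) = 1/(-1 + G))
X = -253/4 (X = 1/(-1 - 3) - 1*63 = 1/(-4) - 63 = -1/4 - 63 = -253/4 ≈ -63.250)
v(Q, z) = -253/4 + 213*Q (v(Q, z) = 213*Q - 253/4 = -253/4 + 213*Q)
v(63, H(-7)) + 48607 = (-253/4 + 213*63) + 48607 = (-253/4 + 13419) + 48607 = 53423/4 + 48607 = 247851/4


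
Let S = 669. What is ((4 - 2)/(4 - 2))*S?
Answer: 669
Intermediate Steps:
((4 - 2)/(4 - 2))*S = ((4 - 2)/(4 - 2))*669 = (2/2)*669 = (2*(½))*669 = 1*669 = 669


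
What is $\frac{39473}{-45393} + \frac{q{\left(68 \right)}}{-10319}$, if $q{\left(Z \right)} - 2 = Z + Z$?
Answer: $- \frac{413586121}{468410367} \approx -0.88296$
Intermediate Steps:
$q{\left(Z \right)} = 2 + 2 Z$ ($q{\left(Z \right)} = 2 + \left(Z + Z\right) = 2 + 2 Z$)
$\frac{39473}{-45393} + \frac{q{\left(68 \right)}}{-10319} = \frac{39473}{-45393} + \frac{2 + 2 \cdot 68}{-10319} = 39473 \left(- \frac{1}{45393}\right) + \left(2 + 136\right) \left(- \frac{1}{10319}\right) = - \frac{39473}{45393} + 138 \left(- \frac{1}{10319}\right) = - \frac{39473}{45393} - \frac{138}{10319} = - \frac{413586121}{468410367}$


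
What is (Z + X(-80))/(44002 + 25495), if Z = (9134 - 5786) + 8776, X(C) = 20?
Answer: 12144/69497 ≈ 0.17474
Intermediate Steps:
Z = 12124 (Z = 3348 + 8776 = 12124)
(Z + X(-80))/(44002 + 25495) = (12124 + 20)/(44002 + 25495) = 12144/69497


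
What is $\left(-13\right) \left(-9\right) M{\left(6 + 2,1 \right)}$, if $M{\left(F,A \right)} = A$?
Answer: $117$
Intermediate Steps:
$\left(-13\right) \left(-9\right) M{\left(6 + 2,1 \right)} = \left(-13\right) \left(-9\right) 1 = 117 \cdot 1 = 117$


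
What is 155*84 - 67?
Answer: 12953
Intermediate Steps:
155*84 - 67 = 13020 - 67 = 12953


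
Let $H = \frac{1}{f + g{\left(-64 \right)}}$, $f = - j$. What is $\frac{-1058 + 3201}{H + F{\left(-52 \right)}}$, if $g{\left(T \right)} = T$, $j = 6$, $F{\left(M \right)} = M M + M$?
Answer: $\frac{150010}{185639} \approx 0.80807$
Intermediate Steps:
$F{\left(M \right)} = M + M^{2}$ ($F{\left(M \right)} = M^{2} + M = M + M^{2}$)
$f = -6$ ($f = \left(-1\right) 6 = -6$)
$H = - \frac{1}{70}$ ($H = \frac{1}{-6 - 64} = \frac{1}{-70} = - \frac{1}{70} \approx -0.014286$)
$\frac{-1058 + 3201}{H + F{\left(-52 \right)}} = \frac{-1058 + 3201}{- \frac{1}{70} - 52 \left(1 - 52\right)} = \frac{2143}{- \frac{1}{70} - -2652} = \frac{2143}{- \frac{1}{70} + 2652} = \frac{2143}{\frac{185639}{70}} = 2143 \cdot \frac{70}{185639} = \frac{150010}{185639}$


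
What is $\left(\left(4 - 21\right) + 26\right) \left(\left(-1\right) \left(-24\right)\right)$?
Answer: $216$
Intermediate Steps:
$\left(\left(4 - 21\right) + 26\right) \left(\left(-1\right) \left(-24\right)\right) = \left(\left(4 - 21\right) + 26\right) 24 = \left(-17 + 26\right) 24 = 9 \cdot 24 = 216$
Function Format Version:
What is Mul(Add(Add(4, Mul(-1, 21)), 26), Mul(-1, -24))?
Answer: 216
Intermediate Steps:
Mul(Add(Add(4, Mul(-1, 21)), 26), Mul(-1, -24)) = Mul(Add(Add(4, -21), 26), 24) = Mul(Add(-17, 26), 24) = Mul(9, 24) = 216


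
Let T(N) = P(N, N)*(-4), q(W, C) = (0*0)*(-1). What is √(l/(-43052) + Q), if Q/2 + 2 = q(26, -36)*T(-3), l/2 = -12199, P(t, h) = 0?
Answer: I*√1590879030/21526 ≈ 1.8529*I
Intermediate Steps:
q(W, C) = 0 (q(W, C) = 0*(-1) = 0)
l = -24398 (l = 2*(-12199) = -24398)
T(N) = 0 (T(N) = 0*(-4) = 0)
Q = -4 (Q = -4 + 2*(0*0) = -4 + 2*0 = -4 + 0 = -4)
√(l/(-43052) + Q) = √(-24398/(-43052) - 4) = √(-24398*(-1/43052) - 4) = √(12199/21526 - 4) = √(-73905/21526) = I*√1590879030/21526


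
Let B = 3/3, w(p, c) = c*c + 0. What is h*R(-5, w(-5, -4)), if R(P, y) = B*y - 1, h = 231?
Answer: 3465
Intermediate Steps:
w(p, c) = c² (w(p, c) = c² + 0 = c²)
B = 1 (B = 3*(⅓) = 1)
R(P, y) = -1 + y (R(P, y) = 1*y - 1 = y - 1 = -1 + y)
h*R(-5, w(-5, -4)) = 231*(-1 + (-4)²) = 231*(-1 + 16) = 231*15 = 3465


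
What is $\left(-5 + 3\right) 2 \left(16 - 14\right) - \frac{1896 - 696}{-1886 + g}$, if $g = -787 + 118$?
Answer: $- \frac{3848}{511} \approx -7.5303$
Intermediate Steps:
$g = -669$
$\left(-5 + 3\right) 2 \left(16 - 14\right) - \frac{1896 - 696}{-1886 + g} = \left(-5 + 3\right) 2 \left(16 - 14\right) - \frac{1896 - 696}{-1886 - 669} = \left(-2\right) 2 \cdot 2 - \frac{1200}{-2555} = \left(-4\right) 2 - 1200 \left(- \frac{1}{2555}\right) = -8 - - \frac{240}{511} = -8 + \frac{240}{511} = - \frac{3848}{511}$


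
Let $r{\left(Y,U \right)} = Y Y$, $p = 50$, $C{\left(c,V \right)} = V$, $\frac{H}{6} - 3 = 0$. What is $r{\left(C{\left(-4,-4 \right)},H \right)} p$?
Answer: $800$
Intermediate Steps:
$H = 18$ ($H = 18 + 6 \cdot 0 = 18 + 0 = 18$)
$r{\left(Y,U \right)} = Y^{2}$
$r{\left(C{\left(-4,-4 \right)},H \right)} p = \left(-4\right)^{2} \cdot 50 = 16 \cdot 50 = 800$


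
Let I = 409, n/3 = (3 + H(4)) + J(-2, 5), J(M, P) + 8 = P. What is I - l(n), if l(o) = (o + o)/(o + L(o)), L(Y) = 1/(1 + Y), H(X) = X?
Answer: 63901/157 ≈ 407.01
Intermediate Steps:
J(M, P) = -8 + P
n = 12 (n = 3*((3 + 4) + (-8 + 5)) = 3*(7 - 3) = 3*4 = 12)
l(o) = 2*o/(o + 1/(1 + o)) (l(o) = (o + o)/(o + 1/(1 + o)) = (2*o)/(o + 1/(1 + o)) = 2*o/(o + 1/(1 + o)))
I - l(n) = 409 - 2*12*(1 + 12)/(1 + 12*(1 + 12)) = 409 - 2*12*13/(1 + 12*13) = 409 - 2*12*13/(1 + 156) = 409 - 2*12*13/157 = 409 - 1*312/157 = 409 - 312/157 = 63901/157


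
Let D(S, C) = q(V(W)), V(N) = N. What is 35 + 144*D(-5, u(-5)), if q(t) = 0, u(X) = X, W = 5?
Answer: 35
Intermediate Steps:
D(S, C) = 0
35 + 144*D(-5, u(-5)) = 35 + 144*0 = 35 + 0 = 35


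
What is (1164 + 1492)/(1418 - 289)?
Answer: 2656/1129 ≈ 2.3525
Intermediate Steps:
(1164 + 1492)/(1418 - 289) = 2656/1129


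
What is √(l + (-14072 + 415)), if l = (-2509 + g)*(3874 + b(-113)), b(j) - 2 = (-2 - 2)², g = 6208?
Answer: √14382851 ≈ 3792.5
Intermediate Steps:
b(j) = 18 (b(j) = 2 + (-2 - 2)² = 2 + (-4)² = 2 + 16 = 18)
l = 14396508 (l = (-2509 + 6208)*(3874 + 18) = 3699*3892 = 14396508)
√(l + (-14072 + 415)) = √(14396508 + (-14072 + 415)) = √(14396508 - 13657) = √14382851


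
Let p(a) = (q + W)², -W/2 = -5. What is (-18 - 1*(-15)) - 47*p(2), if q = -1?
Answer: -3810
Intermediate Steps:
W = 10 (W = -2*(-5) = 10)
p(a) = 81 (p(a) = (-1 + 10)² = 9² = 81)
(-18 - 1*(-15)) - 47*p(2) = (-18 - 1*(-15)) - 47*81 = (-18 + 15) - 3807 = -3 - 3807 = -3810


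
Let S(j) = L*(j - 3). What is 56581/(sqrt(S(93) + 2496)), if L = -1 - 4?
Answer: 56581*sqrt(2046)/2046 ≈ 1250.9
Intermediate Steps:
L = -5
S(j) = 15 - 5*j (S(j) = -5*(j - 3) = -5*(-3 + j) = 15 - 5*j)
56581/(sqrt(S(93) + 2496)) = 56581/(sqrt((15 - 5*93) + 2496)) = 56581/(sqrt((15 - 465) + 2496)) = 56581/(sqrt(-450 + 2496)) = 56581/(sqrt(2046)) = 56581*(sqrt(2046)/2046) = 56581*sqrt(2046)/2046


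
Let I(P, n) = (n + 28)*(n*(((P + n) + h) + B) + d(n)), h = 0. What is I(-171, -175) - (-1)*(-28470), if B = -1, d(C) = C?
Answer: -8929320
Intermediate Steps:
I(P, n) = (28 + n)*(n + n*(-1 + P + n)) (I(P, n) = (n + 28)*(n*(((P + n) + 0) - 1) + n) = (28 + n)*(n*((P + n) - 1) + n) = (28 + n)*(n*(-1 + P + n) + n) = (28 + n)*(n + n*(-1 + P + n)))
I(-171, -175) - (-1)*(-28470) = -175*((-175)² + 28*(-171) + 28*(-175) - 171*(-175)) - (-1)*(-28470) = -175*(30625 - 4788 - 4900 + 29925) - 1*28470 = -175*50862 - 28470 = -8900850 - 28470 = -8929320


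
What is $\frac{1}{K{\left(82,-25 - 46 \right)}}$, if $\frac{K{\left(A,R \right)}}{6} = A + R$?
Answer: $\frac{1}{66} \approx 0.015152$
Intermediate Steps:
$K{\left(A,R \right)} = 6 A + 6 R$ ($K{\left(A,R \right)} = 6 \left(A + R\right) = 6 A + 6 R$)
$\frac{1}{K{\left(82,-25 - 46 \right)}} = \frac{1}{6 \cdot 82 + 6 \left(-25 - 46\right)} = \frac{1}{492 + 6 \left(-25 - 46\right)} = \frac{1}{492 + 6 \left(-71\right)} = \frac{1}{492 - 426} = \frac{1}{66}$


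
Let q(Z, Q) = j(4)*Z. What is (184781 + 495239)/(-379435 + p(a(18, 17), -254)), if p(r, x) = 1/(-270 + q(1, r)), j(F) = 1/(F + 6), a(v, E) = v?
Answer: -367074796/204819015 ≈ -1.7922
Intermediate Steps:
j(F) = 1/(6 + F)
q(Z, Q) = Z/10 (q(Z, Q) = Z/(6 + 4) = Z/10)
p(r, x) = -10/2699 (p(r, x) = 1/(-270 + (1/10)*1) = 1/(-270 + 1/10) = 1/(-2699/10) = -10/2699)
(184781 + 495239)/(-379435 + p(a(18, 17), -254)) = (184781 + 495239)/(-379435 - 10/2699) = 680020/(-1024095075/2699) = 680020*(-2699/1024095075) = -367074796/204819015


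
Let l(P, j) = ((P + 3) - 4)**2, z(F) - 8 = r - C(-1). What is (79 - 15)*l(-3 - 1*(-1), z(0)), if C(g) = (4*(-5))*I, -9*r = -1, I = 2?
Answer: 576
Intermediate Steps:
r = 1/9 (r = -1/9*(-1) = 1/9 ≈ 0.11111)
C(g) = -40 (C(g) = (4*(-5))*2 = -20*2 = -40)
z(F) = 433/9 (z(F) = 8 + (1/9 - 1*(-40)) = 8 + (1/9 + 40) = 8 + 361/9 = 433/9)
l(P, j) = (-1 + P)**2 (l(P, j) = ((3 + P) - 4)**2 = (-1 + P)**2)
(79 - 15)*l(-3 - 1*(-1), z(0)) = (79 - 15)*(-1 + (-3 - 1*(-1)))**2 = 64*(-1 + (-3 + 1))**2 = 64*(-1 - 2)**2 = 64*(-3)**2 = 64*9 = 576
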